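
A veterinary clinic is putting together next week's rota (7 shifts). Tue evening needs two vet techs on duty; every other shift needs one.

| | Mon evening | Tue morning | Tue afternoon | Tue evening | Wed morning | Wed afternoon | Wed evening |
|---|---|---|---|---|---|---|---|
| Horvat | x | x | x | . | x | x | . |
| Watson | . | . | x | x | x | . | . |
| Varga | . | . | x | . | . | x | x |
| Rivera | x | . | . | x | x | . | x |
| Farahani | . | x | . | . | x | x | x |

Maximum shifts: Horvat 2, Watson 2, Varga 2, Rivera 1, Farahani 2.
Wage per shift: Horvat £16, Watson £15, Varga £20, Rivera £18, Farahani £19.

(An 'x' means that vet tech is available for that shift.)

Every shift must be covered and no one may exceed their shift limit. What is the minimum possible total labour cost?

Tue evening can only be covered by Watson and Rivera, so that assignment is forced.
Picking the cheapest available vet tech for each shift independently would cost £129, but that ignores the shift limits.
An optimal schedule: Mon evening→Horvat, Tue morning→Horvat, Tue afternoon→Watson, Tue evening→Watson+Rivera, Wed morning→Farahani, Wed afternoon→Farahani, Wed evening→Varga.
Total: 16 + 16 + 15 + 15 + 18 + 19 + 19 + 20 = £138.

£138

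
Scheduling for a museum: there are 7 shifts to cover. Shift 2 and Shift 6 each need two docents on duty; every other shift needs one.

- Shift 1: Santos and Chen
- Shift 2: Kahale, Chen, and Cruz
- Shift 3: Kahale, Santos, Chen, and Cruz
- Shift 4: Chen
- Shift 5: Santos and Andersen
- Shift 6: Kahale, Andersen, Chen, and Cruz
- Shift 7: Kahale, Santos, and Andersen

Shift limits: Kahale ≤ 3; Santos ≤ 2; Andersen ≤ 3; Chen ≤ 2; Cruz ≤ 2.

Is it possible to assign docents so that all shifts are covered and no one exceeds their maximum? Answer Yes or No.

Shift 4 can only be covered by Chen, so that assignment is forced.
One valid schedule: Shift 1→Santos, Shift 2→Kahale+Chen, Shift 3→Kahale, Shift 4→Chen, Shift 5→Santos, Shift 6→Andersen+Cruz, Shift 7→Kahale.
Loads: Kahale 3/3, Santos 2/2, Andersen 1/3, Chen 2/2, Cruz 1/2 — all within limits.

Yes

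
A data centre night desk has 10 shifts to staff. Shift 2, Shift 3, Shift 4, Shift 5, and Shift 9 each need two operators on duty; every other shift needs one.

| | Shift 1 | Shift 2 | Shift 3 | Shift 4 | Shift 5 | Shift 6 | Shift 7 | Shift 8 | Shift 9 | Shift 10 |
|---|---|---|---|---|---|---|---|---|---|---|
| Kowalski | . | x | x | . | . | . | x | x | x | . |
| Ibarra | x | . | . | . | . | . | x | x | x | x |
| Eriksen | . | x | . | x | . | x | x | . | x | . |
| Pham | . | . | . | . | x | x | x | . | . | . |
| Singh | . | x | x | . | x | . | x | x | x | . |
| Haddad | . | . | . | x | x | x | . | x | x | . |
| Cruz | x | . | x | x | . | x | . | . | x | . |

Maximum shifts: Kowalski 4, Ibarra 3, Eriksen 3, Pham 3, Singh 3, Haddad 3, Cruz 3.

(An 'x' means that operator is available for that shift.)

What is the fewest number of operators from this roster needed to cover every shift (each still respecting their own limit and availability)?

5

15 slots to fill and no one can take more than 4, so at least ⌈15/4⌉ = 4 operators are needed.
Any 4 operators together have capacity at most 4+3+3+3 = 13 < 15 slots, so 4 can never suffice.
Kowalski, Ibarra, Eriksen, Singh, and Haddad alone can cover everything: Shift 1→Ibarra, Shift 2→Kowalski+Eriksen, Shift 3→Kowalski+Singh, Shift 4→Eriksen+Haddad, Shift 5→Singh+Haddad, Shift 6→Eriksen, Shift 7→Kowalski, Shift 8→Kowalski, Shift 9→Ibarra+Singh, Shift 10→Ibarra.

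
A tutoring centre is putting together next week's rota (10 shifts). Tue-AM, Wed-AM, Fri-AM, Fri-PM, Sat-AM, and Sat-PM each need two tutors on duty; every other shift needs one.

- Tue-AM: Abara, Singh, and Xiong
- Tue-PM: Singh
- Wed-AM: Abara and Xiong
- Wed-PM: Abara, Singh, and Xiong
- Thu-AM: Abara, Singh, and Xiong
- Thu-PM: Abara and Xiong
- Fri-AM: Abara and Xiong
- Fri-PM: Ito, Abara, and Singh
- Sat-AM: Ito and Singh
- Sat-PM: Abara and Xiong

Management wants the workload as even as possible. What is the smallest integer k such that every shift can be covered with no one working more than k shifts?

With 4 tutors and 16 worker-slots to fill, someone must work at least ⌈16/4⌉ = 4 shifts, so k ≥ 4.
k = 4 is infeasible (exhaustive check).
k = 5 works: Tue-AM→Abara+Singh, Tue-PM→Singh, Wed-AM→Abara+Xiong, Wed-PM→Singh, Thu-AM→Xiong, Thu-PM→Abara, Fri-AM→Abara+Xiong, Fri-PM→Ito+Singh, Sat-AM→Ito+Singh, Sat-PM→Abara+Xiong.
Loads: Ito 2, Abara 5, Singh 5, Xiong 4 — all ≤ 5.

5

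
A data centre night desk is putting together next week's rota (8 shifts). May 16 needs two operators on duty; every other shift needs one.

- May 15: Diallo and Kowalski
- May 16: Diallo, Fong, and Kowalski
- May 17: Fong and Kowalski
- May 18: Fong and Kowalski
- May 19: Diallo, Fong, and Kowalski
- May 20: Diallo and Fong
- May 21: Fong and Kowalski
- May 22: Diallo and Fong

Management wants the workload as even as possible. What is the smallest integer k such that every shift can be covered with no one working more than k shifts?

With 3 operators and 9 worker-slots to fill, someone must work at least ⌈9/3⌉ = 3 shifts, so k ≥ 3.
k = 3 works: May 15→Diallo, May 16→Fong+Kowalski, May 17→Fong, May 18→Fong, May 19→Kowalski, May 20→Diallo, May 21→Kowalski, May 22→Diallo.
Loads: Diallo 3, Fong 3, Kowalski 3 — all ≤ 3.

3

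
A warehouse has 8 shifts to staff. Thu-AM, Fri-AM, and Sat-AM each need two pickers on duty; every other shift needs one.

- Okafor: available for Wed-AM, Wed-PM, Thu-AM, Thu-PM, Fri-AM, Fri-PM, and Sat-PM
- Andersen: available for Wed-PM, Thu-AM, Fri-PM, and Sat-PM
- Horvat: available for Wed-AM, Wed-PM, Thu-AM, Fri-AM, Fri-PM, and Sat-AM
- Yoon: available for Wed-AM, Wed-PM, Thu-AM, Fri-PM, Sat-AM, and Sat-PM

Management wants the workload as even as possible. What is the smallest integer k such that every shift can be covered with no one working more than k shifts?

3

With 4 pickers and 11 worker-slots to fill, someone must work at least ⌈11/4⌉ = 3 shifts, so k ≥ 3.
k = 3 works: Wed-AM→Okafor, Wed-PM→Andersen, Thu-AM→Horvat+Yoon, Thu-PM→Okafor, Fri-AM→Okafor+Horvat, Fri-PM→Andersen, Sat-AM→Horvat+Yoon, Sat-PM→Andersen.
Loads: Okafor 3, Andersen 3, Horvat 3, Yoon 2 — all ≤ 3.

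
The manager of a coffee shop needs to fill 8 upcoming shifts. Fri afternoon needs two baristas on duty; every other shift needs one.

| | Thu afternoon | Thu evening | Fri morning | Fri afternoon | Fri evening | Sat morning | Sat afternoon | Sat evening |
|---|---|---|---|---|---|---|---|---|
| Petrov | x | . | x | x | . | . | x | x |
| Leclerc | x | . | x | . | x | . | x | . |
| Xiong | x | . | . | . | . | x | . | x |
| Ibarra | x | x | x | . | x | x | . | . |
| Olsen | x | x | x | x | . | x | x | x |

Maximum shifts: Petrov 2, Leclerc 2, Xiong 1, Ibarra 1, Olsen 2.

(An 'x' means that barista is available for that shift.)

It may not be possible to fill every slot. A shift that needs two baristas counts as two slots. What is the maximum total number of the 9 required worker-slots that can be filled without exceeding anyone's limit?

Total capacity across all baristas is 2+2+1+1+2 = 8, and 9 slots are needed, so at most 8 can be filled.
An assignment achieving 8: Thu evening→Ibarra, Fri morning→Leclerc, Fri afternoon→Petrov+Olsen, Fri evening→Leclerc, Sat morning→Xiong, Sat afternoon→Petrov, Sat evening→Olsen.
Loads: Petrov 2/2, Leclerc 2/2, Xiong 1/1, Ibarra 1/1, Olsen 2/2.

8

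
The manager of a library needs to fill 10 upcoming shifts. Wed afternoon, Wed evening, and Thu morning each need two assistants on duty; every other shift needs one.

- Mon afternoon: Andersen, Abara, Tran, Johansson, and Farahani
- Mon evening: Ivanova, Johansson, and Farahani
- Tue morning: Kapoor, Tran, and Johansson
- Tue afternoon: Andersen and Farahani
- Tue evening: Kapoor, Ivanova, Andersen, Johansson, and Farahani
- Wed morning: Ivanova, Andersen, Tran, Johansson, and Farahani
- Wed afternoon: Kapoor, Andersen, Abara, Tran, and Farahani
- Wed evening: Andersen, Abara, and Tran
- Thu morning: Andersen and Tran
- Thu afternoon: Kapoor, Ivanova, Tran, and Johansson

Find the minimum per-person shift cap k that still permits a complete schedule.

2

With 7 assistants and 13 worker-slots to fill, someone must work at least ⌈13/7⌉ = 2 shifts, so k ≥ 2.
k = 2 works: Mon afternoon→Johansson, Mon evening→Ivanova, Tue morning→Kapoor, Tue afternoon→Andersen, Tue evening→Ivanova, Wed morning→Johansson, Wed afternoon→Abara+Farahani, Wed evening→Abara+Tran, Thu morning→Andersen+Tran, Thu afternoon→Kapoor.
Loads: Kapoor 2, Ivanova 2, Andersen 2, Abara 2, Tran 2, Johansson 2, Farahani 1 — all ≤ 2.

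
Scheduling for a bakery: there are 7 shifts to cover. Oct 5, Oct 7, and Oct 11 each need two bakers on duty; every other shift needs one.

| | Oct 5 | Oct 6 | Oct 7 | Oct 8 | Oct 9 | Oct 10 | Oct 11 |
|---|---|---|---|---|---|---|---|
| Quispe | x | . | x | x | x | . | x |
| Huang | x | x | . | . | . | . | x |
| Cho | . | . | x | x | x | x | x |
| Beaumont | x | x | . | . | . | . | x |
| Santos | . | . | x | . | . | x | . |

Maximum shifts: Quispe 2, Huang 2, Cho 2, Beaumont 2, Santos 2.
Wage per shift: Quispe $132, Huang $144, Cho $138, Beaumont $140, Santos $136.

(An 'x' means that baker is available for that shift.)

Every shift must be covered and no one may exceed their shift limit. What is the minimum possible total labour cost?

$1380

Picking the cheapest available baker for each shift independently would cost $1350, but that ignores the shift limits.
An optimal schedule: Oct 5→Huang+Beaumont, Oct 6→Huang, Oct 7→Cho+Santos, Oct 8→Quispe, Oct 9→Quispe, Oct 10→Santos, Oct 11→Cho+Beaumont.
Total: 144 + 140 + 144 + 138 + 136 + 132 + 132 + 136 + 138 + 140 = $1380.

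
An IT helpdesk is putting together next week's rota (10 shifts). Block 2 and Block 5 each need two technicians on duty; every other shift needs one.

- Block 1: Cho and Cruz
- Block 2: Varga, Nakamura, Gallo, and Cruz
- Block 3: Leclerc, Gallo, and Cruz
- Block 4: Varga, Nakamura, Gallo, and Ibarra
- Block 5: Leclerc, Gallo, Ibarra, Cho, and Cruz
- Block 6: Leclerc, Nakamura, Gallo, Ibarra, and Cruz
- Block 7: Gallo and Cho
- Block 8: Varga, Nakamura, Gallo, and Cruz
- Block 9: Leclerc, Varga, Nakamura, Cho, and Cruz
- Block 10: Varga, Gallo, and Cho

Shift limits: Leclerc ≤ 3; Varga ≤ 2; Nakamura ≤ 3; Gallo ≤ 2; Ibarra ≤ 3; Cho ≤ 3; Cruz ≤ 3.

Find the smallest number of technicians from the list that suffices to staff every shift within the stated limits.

4

12 slots to fill and no one can take more than 3, so at least ⌈12/3⌉ = 4 technicians are needed.
Leclerc, Nakamura, Cho, and Cruz alone can cover everything: Block 1→Cho, Block 2→Nakamura+Cruz, Block 3→Leclerc, Block 4→Nakamura, Block 5→Leclerc+Cruz, Block 6→Leclerc, Block 7→Cho, Block 8→Nakamura, Block 9→Cruz, Block 10→Cho.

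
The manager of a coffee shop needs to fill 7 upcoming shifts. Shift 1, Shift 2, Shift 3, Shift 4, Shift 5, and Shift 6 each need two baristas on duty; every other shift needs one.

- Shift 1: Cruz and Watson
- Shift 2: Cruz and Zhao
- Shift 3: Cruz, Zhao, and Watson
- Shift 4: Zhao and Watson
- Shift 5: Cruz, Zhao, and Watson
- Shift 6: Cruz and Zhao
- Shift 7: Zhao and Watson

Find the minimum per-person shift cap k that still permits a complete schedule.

With 3 baristas and 13 worker-slots to fill, someone must work at least ⌈13/3⌉ = 5 shifts, so k ≥ 5.
k = 5 works: Shift 1→Cruz+Watson, Shift 2→Cruz+Zhao, Shift 3→Cruz+Zhao, Shift 4→Zhao+Watson, Shift 5→Cruz+Watson, Shift 6→Cruz+Zhao, Shift 7→Zhao.
Loads: Cruz 5, Zhao 5, Watson 3 — all ≤ 5.

5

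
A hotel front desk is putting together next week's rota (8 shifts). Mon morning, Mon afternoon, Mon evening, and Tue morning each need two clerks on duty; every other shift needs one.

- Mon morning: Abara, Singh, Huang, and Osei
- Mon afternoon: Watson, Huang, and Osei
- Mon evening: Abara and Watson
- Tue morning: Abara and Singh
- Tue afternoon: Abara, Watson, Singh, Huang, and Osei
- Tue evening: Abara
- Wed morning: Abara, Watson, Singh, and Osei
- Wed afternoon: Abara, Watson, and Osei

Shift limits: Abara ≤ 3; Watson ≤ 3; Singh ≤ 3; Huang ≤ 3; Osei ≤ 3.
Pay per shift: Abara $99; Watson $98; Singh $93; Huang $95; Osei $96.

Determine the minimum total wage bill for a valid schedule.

$1151

Mon evening can only be covered by Abara and Watson, so that assignment is forced.
Tue morning can only be covered by Abara and Singh, so that assignment is forced.
Tue evening can only be covered by Abara, so that assignment is forced.
Picking the cheapest available clerk for each shift independently would cost $1149, but that ignores the shift limits.
An optimal schedule: Mon morning→Singh+Huang, Mon afternoon→Huang+Osei, Mon evening→Watson+Abara, Tue morning→Singh+Abara, Tue afternoon→Huang, Tue evening→Abara, Wed morning→Singh, Wed afternoon→Osei.
Total: 93 + 95 + 95 + 96 + 98 + 99 + 93 + 99 + 95 + 99 + 93 + 96 = $1151.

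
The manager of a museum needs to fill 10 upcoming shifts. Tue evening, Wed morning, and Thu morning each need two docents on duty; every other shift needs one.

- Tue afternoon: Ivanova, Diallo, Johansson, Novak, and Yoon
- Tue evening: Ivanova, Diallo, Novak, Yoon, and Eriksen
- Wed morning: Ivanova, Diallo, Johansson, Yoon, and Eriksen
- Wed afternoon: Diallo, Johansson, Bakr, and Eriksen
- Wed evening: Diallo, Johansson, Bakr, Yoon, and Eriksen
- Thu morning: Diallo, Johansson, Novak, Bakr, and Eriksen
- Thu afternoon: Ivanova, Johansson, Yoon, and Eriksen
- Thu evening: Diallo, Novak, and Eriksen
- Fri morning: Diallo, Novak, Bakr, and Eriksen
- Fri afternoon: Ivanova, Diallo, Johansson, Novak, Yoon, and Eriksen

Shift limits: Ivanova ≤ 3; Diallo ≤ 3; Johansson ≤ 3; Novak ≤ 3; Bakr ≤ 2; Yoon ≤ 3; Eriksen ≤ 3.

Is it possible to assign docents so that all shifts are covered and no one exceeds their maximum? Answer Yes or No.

Yes

One valid schedule: Tue afternoon→Ivanova, Tue evening→Novak+Yoon, Wed morning→Johansson+Yoon, Wed afternoon→Diallo, Wed evening→Johansson, Thu morning→Johansson+Novak, Thu afternoon→Ivanova, Thu evening→Diallo, Fri morning→Diallo, Fri afternoon→Ivanova.
Loads: Ivanova 3/3, Diallo 3/3, Johansson 3/3, Novak 2/3, Bakr 0/2, Yoon 2/3, Eriksen 0/3 — all within limits.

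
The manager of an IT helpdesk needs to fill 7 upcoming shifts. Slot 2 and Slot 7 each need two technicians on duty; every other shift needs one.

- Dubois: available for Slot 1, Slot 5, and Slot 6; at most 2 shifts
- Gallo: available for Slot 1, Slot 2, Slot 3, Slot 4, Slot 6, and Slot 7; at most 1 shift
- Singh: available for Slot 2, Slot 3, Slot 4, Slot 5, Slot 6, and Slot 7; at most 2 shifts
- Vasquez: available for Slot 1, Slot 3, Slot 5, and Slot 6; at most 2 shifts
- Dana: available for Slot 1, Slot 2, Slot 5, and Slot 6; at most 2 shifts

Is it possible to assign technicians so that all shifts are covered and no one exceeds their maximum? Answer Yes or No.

No

Total capacity is 9 and 9 slots are needed, so capacity alone doesn't rule it out.
Shifts {Slot 2, Slot 4, Slot 7} need 5 worker-slots in total, but the technicians available for any of those shifts (Gallo, Singh, and Dana) can supply at most 4 among them. So no valid schedule exists.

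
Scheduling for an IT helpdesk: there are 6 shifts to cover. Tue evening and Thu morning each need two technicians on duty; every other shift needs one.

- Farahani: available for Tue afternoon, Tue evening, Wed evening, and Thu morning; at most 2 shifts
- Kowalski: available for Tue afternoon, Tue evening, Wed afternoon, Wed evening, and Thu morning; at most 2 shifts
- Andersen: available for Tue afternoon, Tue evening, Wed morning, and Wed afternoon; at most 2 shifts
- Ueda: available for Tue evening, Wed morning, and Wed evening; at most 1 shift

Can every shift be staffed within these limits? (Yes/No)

No

Total capacity is 2+2+2+1 = 7 but 8 worker-slots are needed — infeasible.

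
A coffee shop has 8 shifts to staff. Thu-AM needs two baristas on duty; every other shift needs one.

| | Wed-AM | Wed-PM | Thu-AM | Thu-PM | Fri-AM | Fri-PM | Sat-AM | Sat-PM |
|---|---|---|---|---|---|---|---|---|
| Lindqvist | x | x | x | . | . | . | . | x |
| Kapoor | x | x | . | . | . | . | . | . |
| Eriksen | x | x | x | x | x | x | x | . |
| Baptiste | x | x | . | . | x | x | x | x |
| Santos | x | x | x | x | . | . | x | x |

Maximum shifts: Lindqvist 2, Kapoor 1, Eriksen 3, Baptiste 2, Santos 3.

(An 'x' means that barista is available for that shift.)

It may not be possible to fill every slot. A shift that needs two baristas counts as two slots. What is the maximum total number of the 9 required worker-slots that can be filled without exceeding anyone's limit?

Total capacity across all baristas is 2+1+3+2+3 = 11, and 9 slots are needed, so at most 9 can be filled.
An assignment achieving 9: Wed-AM→Kapoor, Wed-PM→Baptiste, Thu-AM→Lindqvist+Santos, Thu-PM→Eriksen, Fri-AM→Eriksen, Fri-PM→Eriksen, Sat-AM→Baptiste, Sat-PM→Lindqvist.
Loads: Lindqvist 2/2, Kapoor 1/1, Eriksen 3/3, Baptiste 2/2, Santos 1/3.

9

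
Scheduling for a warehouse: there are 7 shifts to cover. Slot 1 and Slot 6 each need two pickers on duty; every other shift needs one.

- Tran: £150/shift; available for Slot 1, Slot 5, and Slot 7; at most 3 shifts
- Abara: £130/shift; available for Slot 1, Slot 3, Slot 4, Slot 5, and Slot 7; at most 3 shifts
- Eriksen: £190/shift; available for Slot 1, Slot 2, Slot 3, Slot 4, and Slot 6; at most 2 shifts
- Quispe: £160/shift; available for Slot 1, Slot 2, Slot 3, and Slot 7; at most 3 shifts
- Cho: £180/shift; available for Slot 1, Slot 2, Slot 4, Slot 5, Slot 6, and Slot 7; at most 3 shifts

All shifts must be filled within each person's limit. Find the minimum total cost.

£1370

Slot 6 can only be covered by Eriksen and Cho, so that assignment is forced.
Picking the cheapest available picker for each shift independently would cost £1330, but that ignores the shift limits.
An optimal schedule: Slot 1→Abara+Tran, Slot 2→Quispe, Slot 3→Abara, Slot 4→Abara, Slot 5→Tran, Slot 6→Cho+Eriksen, Slot 7→Tran.
Total: 130 + 150 + 160 + 130 + 130 + 150 + 180 + 190 + 150 = £1370.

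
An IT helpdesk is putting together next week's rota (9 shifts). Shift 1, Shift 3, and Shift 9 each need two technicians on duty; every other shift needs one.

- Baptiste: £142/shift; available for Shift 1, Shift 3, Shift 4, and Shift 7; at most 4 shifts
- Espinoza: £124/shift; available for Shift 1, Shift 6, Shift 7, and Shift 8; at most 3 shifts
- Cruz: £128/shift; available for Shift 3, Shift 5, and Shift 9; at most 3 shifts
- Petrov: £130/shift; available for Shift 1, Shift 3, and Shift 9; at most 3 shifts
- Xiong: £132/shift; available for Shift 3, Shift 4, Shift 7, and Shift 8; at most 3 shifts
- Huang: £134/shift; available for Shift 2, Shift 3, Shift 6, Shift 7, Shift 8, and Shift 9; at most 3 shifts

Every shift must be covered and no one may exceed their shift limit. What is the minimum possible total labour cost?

£1544

Shift 2 can only be covered by Huang, so that assignment is forced.
Shift 5 can only be covered by Cruz, so that assignment is forced.
Picking the cheapest available technician for each shift independently would cost £1536, but that ignores the shift limits.
An optimal schedule: Shift 1→Espinoza+Petrov, Shift 2→Huang, Shift 3→Cruz+Petrov, Shift 4→Xiong, Shift 5→Cruz, Shift 6→Espinoza, Shift 7→Xiong, Shift 8→Espinoza, Shift 9→Cruz+Petrov.
Total: 124 + 130 + 134 + 128 + 130 + 132 + 128 + 124 + 132 + 124 + 128 + 130 = £1544.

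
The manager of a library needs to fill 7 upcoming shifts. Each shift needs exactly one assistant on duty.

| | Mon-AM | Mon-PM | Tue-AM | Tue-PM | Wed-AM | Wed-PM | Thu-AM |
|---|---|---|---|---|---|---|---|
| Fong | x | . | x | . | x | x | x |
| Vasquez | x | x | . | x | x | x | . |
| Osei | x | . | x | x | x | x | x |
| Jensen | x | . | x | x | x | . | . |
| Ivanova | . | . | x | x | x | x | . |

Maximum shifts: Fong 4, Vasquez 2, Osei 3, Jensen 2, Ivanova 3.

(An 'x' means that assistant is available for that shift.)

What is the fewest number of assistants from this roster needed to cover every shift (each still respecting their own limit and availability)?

7 slots to fill and no one can take more than 4, so at least ⌈7/4⌉ = 2 assistants are needed.
No set of 2 assistants can cover every shift (each such set leaves at least one shift with no one available or exceeds a cap).
Fong, Vasquez, and Osei alone can cover everything: Mon-AM→Fong, Mon-PM→Vasquez, Tue-AM→Fong, Tue-PM→Vasquez, Wed-AM→Fong, Wed-PM→Osei, Thu-AM→Fong.

3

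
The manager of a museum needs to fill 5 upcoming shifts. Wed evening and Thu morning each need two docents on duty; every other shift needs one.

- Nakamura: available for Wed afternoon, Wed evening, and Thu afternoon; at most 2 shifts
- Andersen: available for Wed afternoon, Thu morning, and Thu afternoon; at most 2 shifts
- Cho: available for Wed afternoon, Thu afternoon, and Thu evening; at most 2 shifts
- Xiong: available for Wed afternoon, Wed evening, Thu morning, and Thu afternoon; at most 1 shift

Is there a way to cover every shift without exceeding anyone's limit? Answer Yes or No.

No

Total capacity is 7 and 7 slots are needed, so capacity alone doesn't rule it out.
Shifts {Wed evening, Thu morning} need 4 worker-slots in total, but the docents available for any of those shifts (Nakamura, Andersen, and Xiong) can supply at most 3 among them. So no valid schedule exists.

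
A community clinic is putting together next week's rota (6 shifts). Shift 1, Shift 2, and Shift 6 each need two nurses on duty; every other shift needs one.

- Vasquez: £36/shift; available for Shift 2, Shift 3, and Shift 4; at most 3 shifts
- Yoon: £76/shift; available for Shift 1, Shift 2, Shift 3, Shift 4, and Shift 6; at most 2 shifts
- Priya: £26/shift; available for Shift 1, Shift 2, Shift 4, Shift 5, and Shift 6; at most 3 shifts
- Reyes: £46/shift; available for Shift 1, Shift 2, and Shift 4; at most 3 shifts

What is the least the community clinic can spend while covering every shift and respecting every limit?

£354

Shift 5 can only be covered by Priya, so that assignment is forced.
Shift 6 can only be covered by Yoon and Priya, so that assignment is forced.
Picking the cheapest available nurse for each shift independently would cost £324, but that ignores the shift limits.
An optimal schedule: Shift 1→Priya+Reyes, Shift 2→Vasquez+Reyes, Shift 3→Vasquez, Shift 4→Vasquez, Shift 5→Priya, Shift 6→Priya+Yoon.
Total: 26 + 46 + 36 + 46 + 36 + 36 + 26 + 26 + 76 = £354.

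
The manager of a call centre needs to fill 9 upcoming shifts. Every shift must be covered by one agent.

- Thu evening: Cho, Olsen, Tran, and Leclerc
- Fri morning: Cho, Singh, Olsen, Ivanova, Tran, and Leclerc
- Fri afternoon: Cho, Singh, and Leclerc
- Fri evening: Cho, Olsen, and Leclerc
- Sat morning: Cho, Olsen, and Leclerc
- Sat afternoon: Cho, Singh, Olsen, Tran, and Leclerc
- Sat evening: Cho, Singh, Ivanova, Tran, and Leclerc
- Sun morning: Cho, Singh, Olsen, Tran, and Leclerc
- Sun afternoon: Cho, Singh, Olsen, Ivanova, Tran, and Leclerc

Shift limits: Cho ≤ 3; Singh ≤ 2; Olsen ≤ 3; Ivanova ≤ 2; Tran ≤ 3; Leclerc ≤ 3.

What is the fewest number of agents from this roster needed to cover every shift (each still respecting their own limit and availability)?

9 slots to fill and no one can take more than 3, so at least ⌈9/3⌉ = 3 agents are needed.
Cho, Olsen, and Tran alone can cover everything: Thu evening→Olsen, Fri morning→Olsen, Fri afternoon→Cho, Fri evening→Cho, Sat morning→Cho, Sat afternoon→Olsen, Sat evening→Tran, Sun morning→Tran, Sun afternoon→Tran.

3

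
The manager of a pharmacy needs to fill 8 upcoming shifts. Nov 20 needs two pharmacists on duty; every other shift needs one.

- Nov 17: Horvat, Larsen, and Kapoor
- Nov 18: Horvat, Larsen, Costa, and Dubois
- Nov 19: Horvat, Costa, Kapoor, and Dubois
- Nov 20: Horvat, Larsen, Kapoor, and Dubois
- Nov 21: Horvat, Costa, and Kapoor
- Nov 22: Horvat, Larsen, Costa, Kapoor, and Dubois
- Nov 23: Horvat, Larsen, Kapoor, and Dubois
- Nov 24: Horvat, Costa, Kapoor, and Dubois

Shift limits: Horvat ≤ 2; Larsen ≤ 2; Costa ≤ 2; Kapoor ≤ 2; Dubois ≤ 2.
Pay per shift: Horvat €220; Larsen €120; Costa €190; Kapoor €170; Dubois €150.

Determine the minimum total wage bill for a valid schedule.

Picking the cheapest available pharmacist for each shift independently would cost €1220, but that ignores the shift limits.
An optimal schedule: Nov 17→Larsen, Nov 18→Larsen, Nov 19→Dubois, Nov 20→Kapoor+Horvat, Nov 21→Kapoor, Nov 22→Costa, Nov 23→Dubois, Nov 24→Costa.
Total: 120 + 120 + 150 + 170 + 220 + 170 + 190 + 150 + 190 = €1480.

€1480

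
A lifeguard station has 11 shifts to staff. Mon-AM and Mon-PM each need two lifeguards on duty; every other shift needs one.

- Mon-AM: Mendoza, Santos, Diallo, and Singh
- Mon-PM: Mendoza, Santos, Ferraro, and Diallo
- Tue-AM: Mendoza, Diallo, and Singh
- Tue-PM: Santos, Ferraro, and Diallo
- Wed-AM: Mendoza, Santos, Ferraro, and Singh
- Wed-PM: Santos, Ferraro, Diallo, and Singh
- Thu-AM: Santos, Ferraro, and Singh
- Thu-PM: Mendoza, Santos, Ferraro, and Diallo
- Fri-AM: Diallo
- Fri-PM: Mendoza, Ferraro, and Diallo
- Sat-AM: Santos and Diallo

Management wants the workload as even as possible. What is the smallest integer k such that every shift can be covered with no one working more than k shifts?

With 5 lifeguards and 13 worker-slots to fill, someone must work at least ⌈13/5⌉ = 3 shifts, so k ≥ 3.
k = 3 works: Mon-AM→Diallo+Singh, Mon-PM→Ferraro+Diallo, Tue-AM→Mendoza, Tue-PM→Santos, Wed-AM→Mendoza, Wed-PM→Ferraro, Thu-AM→Santos, Thu-PM→Ferraro, Fri-AM→Diallo, Fri-PM→Mendoza, Sat-AM→Santos.
Loads: Mendoza 3, Santos 3, Ferraro 3, Diallo 3, Singh 1 — all ≤ 3.

3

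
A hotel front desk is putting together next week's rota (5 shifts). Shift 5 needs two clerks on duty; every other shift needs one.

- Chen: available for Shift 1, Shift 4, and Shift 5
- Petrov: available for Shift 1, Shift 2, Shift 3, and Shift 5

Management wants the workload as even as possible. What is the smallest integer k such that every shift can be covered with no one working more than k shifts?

3

With 2 clerks and 6 worker-slots to fill, someone must work at least ⌈6/2⌉ = 3 shifts, so k ≥ 3.
k = 3 works: Shift 1→Chen, Shift 2→Petrov, Shift 3→Petrov, Shift 4→Chen, Shift 5→Chen+Petrov.
Loads: Chen 3, Petrov 3 — all ≤ 3.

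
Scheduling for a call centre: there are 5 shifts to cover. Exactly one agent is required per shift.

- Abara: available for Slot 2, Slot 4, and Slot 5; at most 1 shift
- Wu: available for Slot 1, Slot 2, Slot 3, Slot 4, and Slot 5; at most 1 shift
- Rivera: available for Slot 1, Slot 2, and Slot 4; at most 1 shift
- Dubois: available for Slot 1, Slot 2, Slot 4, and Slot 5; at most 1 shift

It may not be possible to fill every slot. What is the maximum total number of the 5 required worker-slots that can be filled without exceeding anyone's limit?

Total capacity across all agents is 1+1+1+1 = 4, and 5 slots are needed, so at most 4 can be filled.
An assignment achieving 4: Slot 1→Rivera, Slot 2→Dubois, Slot 3→Wu, Slot 5→Abara.
Loads: Abara 1/1, Wu 1/1, Rivera 1/1, Dubois 1/1.

4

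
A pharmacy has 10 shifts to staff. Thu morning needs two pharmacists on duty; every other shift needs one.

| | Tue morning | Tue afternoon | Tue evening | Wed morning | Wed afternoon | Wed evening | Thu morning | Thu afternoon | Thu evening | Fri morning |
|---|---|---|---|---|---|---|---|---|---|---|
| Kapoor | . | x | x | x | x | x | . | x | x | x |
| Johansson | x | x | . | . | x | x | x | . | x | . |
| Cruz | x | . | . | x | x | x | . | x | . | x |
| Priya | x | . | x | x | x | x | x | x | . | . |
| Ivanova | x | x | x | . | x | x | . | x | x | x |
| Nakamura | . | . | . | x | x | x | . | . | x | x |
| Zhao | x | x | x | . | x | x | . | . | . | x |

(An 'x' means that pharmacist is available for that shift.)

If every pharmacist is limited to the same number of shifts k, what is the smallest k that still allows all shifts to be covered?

With 7 pharmacists and 11 worker-slots to fill, someone must work at least ⌈11/7⌉ = 2 shifts, so k ≥ 2.
k = 2 works: Tue morning→Priya, Tue afternoon→Kapoor, Tue evening→Kapoor, Wed morning→Cruz, Wed afternoon→Ivanova, Wed evening→Nakamura, Thu morning→Johansson+Priya, Thu afternoon→Cruz, Thu evening→Johansson, Fri morning→Ivanova.
Loads: Kapoor 2, Johansson 2, Cruz 2, Priya 2, Ivanova 2, Nakamura 1, Zhao 0 — all ≤ 2.

2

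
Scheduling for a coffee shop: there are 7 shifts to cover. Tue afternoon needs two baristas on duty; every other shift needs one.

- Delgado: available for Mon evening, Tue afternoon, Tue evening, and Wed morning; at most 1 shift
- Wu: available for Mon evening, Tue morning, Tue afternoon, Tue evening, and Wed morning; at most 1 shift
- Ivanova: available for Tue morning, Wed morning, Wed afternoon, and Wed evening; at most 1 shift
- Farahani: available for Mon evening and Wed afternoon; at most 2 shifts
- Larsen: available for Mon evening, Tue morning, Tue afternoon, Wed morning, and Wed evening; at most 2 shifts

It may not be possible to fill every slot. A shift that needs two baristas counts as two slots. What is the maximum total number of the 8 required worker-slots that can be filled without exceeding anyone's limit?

7

Total capacity across all baristas is 1+1+1+2+2 = 7, and 8 slots are needed, so at most 7 can be filled.
An assignment achieving 7: Mon evening→Farahani, Tue morning→Wu, Tue afternoon→Larsen, Tue evening→Delgado, Wed morning→Larsen, Wed afternoon→Farahani, Wed evening→Ivanova.
Loads: Delgado 1/1, Wu 1/1, Ivanova 1/1, Farahani 2/2, Larsen 2/2.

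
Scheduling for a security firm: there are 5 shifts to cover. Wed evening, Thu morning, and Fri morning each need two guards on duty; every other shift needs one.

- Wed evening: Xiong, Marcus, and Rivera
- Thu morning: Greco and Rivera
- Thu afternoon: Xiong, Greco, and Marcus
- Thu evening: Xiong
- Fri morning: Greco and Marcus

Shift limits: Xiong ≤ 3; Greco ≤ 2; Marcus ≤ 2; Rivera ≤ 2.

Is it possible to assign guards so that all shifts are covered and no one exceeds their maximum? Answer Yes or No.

Yes

Thu morning can only be covered by Greco and Rivera, so that assignment is forced.
Thu evening can only be covered by Xiong, so that assignment is forced.
Fri morning can only be covered by Greco and Marcus, so that assignment is forced.
One valid schedule: Wed evening→Xiong+Marcus, Thu morning→Greco+Rivera, Thu afternoon→Xiong, Thu evening→Xiong, Fri morning→Greco+Marcus.
Loads: Xiong 3/3, Greco 2/2, Marcus 2/2, Rivera 1/2 — all within limits.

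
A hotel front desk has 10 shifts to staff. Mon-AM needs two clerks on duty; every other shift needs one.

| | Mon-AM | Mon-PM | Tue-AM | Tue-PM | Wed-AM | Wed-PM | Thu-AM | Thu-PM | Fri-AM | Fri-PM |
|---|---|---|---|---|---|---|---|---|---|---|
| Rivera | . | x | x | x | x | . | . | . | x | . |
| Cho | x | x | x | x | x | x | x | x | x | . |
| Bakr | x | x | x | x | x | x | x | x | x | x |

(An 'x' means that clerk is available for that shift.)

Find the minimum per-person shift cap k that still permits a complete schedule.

4

With 3 clerks and 11 worker-slots to fill, someone must work at least ⌈11/3⌉ = 4 shifts, so k ≥ 4.
k = 4 works: Mon-AM→Cho+Bakr, Mon-PM→Rivera, Tue-AM→Rivera, Tue-PM→Rivera, Wed-AM→Rivera, Wed-PM→Cho, Thu-AM→Cho, Thu-PM→Cho, Fri-AM→Bakr, Fri-PM→Bakr.
Loads: Rivera 4, Cho 4, Bakr 3 — all ≤ 4.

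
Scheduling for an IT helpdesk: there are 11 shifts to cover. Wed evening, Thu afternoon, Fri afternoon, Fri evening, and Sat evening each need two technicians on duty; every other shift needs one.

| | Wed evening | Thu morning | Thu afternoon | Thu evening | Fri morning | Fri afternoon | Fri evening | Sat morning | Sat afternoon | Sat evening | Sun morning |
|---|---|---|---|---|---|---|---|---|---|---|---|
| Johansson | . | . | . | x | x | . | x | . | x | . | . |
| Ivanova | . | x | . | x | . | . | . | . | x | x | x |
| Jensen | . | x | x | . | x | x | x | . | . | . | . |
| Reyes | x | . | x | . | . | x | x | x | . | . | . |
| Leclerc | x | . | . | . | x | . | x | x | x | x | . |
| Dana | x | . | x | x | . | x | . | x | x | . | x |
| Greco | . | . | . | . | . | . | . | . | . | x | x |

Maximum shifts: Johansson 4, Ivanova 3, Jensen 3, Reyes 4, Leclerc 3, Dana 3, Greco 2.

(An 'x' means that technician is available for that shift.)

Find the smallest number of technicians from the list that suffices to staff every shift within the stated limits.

5

16 slots to fill and no one can take more than 4, so at least ⌈16/4⌉ = 4 technicians are needed.
Any 4 technicians together have capacity at most 4+4+3+3 = 14 < 16 slots, so 4 can never suffice.
Johansson, Ivanova, Jensen, Reyes, and Leclerc alone can cover everything: Wed evening→Reyes+Leclerc, Thu morning→Ivanova, Thu afternoon→Jensen+Reyes, Thu evening→Johansson, Fri morning→Johansson, Fri afternoon→Jensen+Reyes, Fri evening→Johansson+Jensen, Sat morning→Reyes, Sat afternoon→Johansson, Sat evening→Ivanova+Leclerc, Sun morning→Ivanova.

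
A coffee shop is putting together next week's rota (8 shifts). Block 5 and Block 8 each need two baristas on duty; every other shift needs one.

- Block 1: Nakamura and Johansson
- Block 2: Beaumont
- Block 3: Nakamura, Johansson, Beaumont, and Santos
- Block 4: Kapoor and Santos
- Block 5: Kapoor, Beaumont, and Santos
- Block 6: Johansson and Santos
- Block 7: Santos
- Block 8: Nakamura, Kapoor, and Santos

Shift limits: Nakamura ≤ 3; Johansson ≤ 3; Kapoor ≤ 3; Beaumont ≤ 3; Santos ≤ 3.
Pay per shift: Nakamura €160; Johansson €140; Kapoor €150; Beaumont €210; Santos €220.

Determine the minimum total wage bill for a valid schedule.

€1670

Block 2 can only be covered by Beaumont, so that assignment is forced.
Block 7 can only be covered by Santos, so that assignment is forced.
Picking the cheapest available barista for each shift independently would cost €1670, and that bound is achievable.
An optimal schedule: Block 1→Johansson, Block 2→Beaumont, Block 3→Johansson, Block 4→Kapoor, Block 5→Kapoor+Beaumont, Block 6→Johansson, Block 7→Santos, Block 8→Kapoor+Nakamura.
Total: 140 + 210 + 140 + 150 + 150 + 210 + 140 + 220 + 150 + 160 = €1670.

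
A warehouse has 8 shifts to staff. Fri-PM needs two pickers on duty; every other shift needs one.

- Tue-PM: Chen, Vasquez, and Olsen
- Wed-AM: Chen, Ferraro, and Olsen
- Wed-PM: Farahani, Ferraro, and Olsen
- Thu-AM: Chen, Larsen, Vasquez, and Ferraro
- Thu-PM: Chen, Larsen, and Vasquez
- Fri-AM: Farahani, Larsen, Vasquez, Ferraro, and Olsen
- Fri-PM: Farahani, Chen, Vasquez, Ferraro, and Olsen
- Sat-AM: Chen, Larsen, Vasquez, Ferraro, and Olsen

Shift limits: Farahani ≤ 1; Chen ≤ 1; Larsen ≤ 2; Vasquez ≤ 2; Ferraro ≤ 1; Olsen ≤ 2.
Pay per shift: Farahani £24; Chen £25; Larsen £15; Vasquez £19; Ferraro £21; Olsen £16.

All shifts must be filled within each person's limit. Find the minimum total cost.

£170

Picking the cheapest available picker for each shift independently would cost £143, but that ignores the shift limits.
An optimal schedule: Tue-PM→Chen, Wed-AM→Ferraro, Wed-PM→Farahani, Thu-AM→Larsen, Thu-PM→Larsen, Fri-AM→Vasquez, Fri-PM→Vasquez+Olsen, Sat-AM→Olsen.
Total: 25 + 21 + 24 + 15 + 15 + 19 + 19 + 16 + 16 = £170.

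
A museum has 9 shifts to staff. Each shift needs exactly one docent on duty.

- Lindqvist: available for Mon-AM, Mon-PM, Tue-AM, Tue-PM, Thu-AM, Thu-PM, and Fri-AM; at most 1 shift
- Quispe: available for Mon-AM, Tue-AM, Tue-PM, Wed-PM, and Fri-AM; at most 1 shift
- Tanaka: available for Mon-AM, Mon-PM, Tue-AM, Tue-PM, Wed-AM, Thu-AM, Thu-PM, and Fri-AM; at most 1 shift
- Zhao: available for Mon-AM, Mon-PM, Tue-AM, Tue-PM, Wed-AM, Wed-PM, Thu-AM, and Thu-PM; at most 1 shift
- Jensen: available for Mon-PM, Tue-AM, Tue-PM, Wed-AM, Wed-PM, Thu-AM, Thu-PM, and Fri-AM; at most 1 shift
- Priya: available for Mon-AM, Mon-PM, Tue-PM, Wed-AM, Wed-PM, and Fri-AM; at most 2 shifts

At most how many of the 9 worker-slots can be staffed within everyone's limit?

Total capacity across all docents is 1+1+1+1+1+2 = 7, and 9 slots are needed, so at most 7 can be filled.
An assignment achieving 7: Mon-AM→Priya, Mon-PM→Jensen, Wed-AM→Tanaka, Wed-PM→Quispe, Thu-AM→Lindqvist, Thu-PM→Zhao, Fri-AM→Priya.
Loads: Lindqvist 1/1, Quispe 1/1, Tanaka 1/1, Zhao 1/1, Jensen 1/1, Priya 2/2.

7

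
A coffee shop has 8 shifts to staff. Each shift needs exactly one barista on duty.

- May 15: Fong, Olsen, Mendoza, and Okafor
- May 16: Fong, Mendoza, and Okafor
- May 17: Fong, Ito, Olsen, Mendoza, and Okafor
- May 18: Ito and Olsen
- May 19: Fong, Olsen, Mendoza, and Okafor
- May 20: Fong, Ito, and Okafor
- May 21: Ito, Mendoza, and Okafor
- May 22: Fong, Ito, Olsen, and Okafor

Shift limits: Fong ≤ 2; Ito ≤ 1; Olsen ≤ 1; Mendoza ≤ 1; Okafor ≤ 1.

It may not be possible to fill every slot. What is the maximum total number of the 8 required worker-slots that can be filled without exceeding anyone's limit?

6

Total capacity across all baristas is 2+1+1+1+1 = 6, and 8 slots are needed, so at most 6 can be filled.
An assignment achieving 6: May 15→Olsen, May 16→Fong, May 18→Ito, May 19→Okafor, May 20→Fong, May 21→Mendoza.
Loads: Fong 2/2, Ito 1/1, Olsen 1/1, Mendoza 1/1, Okafor 1/1.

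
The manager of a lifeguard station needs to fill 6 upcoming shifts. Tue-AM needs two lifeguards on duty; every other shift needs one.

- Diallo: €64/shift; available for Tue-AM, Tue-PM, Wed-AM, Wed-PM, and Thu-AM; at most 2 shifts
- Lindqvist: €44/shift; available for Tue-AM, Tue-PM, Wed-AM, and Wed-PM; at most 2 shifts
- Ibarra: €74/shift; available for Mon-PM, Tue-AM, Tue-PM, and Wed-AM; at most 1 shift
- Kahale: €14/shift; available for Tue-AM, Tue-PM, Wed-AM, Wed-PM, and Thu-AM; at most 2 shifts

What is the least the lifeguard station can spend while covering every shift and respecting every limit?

Mon-PM can only be covered by Ibarra, so that assignment is forced.
Picking the cheapest available lifeguard for each shift independently would cost €188, but that ignores the shift limits.
An optimal schedule: Mon-PM→Ibarra, Tue-AM→Lindqvist+Kahale, Tue-PM→Lindqvist, Wed-AM→Kahale, Wed-PM→Diallo, Thu-AM→Diallo.
Total: 74 + 44 + 14 + 44 + 14 + 64 + 64 = €318.

€318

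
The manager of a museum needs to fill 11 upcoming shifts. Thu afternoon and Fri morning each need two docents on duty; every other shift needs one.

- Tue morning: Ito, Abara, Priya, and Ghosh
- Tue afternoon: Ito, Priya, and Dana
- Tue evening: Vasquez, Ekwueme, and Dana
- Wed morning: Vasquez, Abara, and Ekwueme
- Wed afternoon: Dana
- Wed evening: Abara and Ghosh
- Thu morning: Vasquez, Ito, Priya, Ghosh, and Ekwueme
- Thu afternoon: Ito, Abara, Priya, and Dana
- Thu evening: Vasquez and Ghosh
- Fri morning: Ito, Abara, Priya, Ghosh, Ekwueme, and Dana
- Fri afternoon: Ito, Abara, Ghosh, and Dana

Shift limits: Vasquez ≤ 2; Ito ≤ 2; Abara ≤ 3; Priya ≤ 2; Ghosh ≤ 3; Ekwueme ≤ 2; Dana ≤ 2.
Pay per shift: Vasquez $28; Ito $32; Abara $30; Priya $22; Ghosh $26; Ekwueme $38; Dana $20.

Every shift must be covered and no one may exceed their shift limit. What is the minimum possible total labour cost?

Wed afternoon can only be covered by Dana, so that assignment is forced.
Picking the cheapest available docent for each shift independently would cost $288, but that ignores the shift limits.
An optimal schedule: Tue morning→Priya, Tue afternoon→Dana, Tue evening→Vasquez, Wed morning→Vasquez, Wed afternoon→Dana, Wed evening→Ghosh, Thu morning→Priya, Thu afternoon→Abara+Ito, Thu evening→Ghosh, Fri morning→Ghosh+Abara, Fri afternoon→Abara.
Total: 22 + 20 + 28 + 28 + 20 + 26 + 22 + 30 + 32 + 26 + 26 + 30 + 30 = $340.

$340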